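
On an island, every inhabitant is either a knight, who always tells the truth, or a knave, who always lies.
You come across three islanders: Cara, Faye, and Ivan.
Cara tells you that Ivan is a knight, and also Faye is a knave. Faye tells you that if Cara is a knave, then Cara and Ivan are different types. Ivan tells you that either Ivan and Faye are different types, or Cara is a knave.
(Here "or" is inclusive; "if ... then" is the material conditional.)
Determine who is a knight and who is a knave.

Suppose Cara is a knight. Then Cara's statement "Ivan is a knight, and also Faye is a knave" would have to be true. Checking the 4 ways to assign the others, none is consistent with every speaker.
(For instance, with Faye=knight, Ivan=knight, Cara's claim "Ivan is a knight, and also Faye is a knave" comes out false where it would need to be true.)
So Cara must be a knave, making "Ivan is a knight, and also Faye is a knave" false. Taking Cara=knave, Faye=knight, Ivan=knight, each remaining statement checks out:
  Faye (knight): "if Cara is a knave, then Cara and Ivan are different types" — true. ✓
  Ivan (knight): "either Ivan and Faye are different types, or Cara is a knave" — true. ✓
This is the unique consistent assignment.

Knights: Faye and Ivan. Knaves: Cara.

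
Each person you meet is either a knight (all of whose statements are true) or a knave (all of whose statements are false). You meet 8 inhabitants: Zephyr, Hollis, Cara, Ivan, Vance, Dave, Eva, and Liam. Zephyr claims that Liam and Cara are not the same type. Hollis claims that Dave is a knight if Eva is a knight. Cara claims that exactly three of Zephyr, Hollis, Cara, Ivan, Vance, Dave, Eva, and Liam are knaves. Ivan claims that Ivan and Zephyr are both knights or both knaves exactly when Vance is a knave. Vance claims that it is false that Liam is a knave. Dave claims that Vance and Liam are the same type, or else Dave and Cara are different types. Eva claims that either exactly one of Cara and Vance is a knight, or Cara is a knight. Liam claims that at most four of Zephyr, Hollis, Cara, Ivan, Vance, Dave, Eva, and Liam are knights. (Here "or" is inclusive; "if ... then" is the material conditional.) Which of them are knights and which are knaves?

Zephyr is a knight, Hollis is a knight, Cara is a knight, Ivan is a knave, Vance is a knave, Dave is a knight, Eva is a knight, and Liam is a knave.

Zephyr is a knight; "Liam and Cara are not the same type" is True, as required.
Hollis (knight): "Dave is a knight if Eva is a knight" — True. ✓
Cara (knight): "exactly three of Zephyr, Hollis, Cara, Ivan, Vance, Dave, Eva, and Liam are knaves" — True. ✓
Ivan is a knave; "Ivan and Zephyr are both knights or both knaves exactly when Vance is a knave" is false, as required.
Since Vance is a knave, "it is false that Liam is a knave" needs to be false, which holds.
Since Dave is a knight, "Vance and Liam are the same type, or else Dave and Cara are different types" needs to be True, which holds.
As a knight, Eva's statement "either exactly one of Cara and Vance is a knight, or Cara is a knight" should be True; it is.
Liam is a knave; "at most four of Zephyr, Hollis, Cara, Ivan, Vance, Dave, Eva, and Liam are knights" is false, as required.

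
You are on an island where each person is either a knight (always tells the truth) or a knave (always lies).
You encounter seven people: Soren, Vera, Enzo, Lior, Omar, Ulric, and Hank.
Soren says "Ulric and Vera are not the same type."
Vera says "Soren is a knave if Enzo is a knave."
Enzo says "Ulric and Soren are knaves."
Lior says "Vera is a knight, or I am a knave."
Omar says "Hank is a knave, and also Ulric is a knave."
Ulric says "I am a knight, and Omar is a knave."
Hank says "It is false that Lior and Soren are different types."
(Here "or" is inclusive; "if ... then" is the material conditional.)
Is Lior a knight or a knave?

Lior is a knight.

Consistent assignments: {Soren=knave, Vera=knight, Enzo=knave, Lior=knight, Omar=knave, Ulric=knight, Hank=knave}
In every consistent assignment, Lior is a knight.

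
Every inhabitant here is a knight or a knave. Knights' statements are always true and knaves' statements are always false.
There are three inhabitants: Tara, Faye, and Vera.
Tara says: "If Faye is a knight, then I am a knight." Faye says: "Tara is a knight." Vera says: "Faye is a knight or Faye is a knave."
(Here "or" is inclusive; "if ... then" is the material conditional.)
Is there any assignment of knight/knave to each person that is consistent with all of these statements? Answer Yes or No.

Yes

One consistent assignment: Tara=knight, Faye=knight, Vera=knight.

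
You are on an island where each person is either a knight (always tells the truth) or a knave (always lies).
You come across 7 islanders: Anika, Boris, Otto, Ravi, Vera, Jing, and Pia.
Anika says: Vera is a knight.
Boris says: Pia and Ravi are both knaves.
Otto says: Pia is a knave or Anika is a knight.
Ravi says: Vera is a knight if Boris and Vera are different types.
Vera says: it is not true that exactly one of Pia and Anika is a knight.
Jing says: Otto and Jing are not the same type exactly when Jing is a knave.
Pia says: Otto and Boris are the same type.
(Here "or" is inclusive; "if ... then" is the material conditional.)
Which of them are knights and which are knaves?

Anika is a knave; "Vera is a knight" is false, as required.
Boris is a knave; "Pia and Ravi are both knaves" is false, as required.
Otto is a knave; "Pia is a knave or Anika is a knight" is false, as required.
Ravi is a knight, so "Vera is a knight if Boris and Vera are different types" must be true — and it is.
Vera is a knave, and the claim "it is not true that exactly one of Pia and Anika is a knight" is indeed false.
Jing is a knave, and the claim "Otto and Jing are not the same type exactly when Jing is a knave" is indeed false.
Pia is a knight, and the claim "Otto and Boris are the same type" is indeed true.

Anika is a knave, Boris is a knave, Otto is a knave, Ravi is a knight, Vera is a knave, Jing is a knave, and Pia is a knight.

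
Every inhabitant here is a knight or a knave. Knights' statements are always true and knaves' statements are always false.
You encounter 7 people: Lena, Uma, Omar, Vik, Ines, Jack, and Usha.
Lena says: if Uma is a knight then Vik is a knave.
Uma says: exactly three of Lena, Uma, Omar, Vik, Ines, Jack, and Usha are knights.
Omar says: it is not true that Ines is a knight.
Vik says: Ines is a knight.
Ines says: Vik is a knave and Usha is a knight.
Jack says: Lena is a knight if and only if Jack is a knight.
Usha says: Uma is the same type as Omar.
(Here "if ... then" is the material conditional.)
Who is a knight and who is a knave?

Knights: Lena and Omar. Knaves: Uma, Vik, Ines, Jack, and Usha.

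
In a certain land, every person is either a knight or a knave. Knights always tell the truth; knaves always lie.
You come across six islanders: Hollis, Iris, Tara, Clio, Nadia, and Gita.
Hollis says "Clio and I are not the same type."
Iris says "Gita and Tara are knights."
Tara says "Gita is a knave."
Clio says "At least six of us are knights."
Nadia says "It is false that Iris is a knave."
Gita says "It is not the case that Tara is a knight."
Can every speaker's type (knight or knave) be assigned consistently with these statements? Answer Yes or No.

Yes

One consistent assignment: Hollis=knight, Iris=knave, Tara=knight, Clio=knave, Nadia=knave, Gita=knave.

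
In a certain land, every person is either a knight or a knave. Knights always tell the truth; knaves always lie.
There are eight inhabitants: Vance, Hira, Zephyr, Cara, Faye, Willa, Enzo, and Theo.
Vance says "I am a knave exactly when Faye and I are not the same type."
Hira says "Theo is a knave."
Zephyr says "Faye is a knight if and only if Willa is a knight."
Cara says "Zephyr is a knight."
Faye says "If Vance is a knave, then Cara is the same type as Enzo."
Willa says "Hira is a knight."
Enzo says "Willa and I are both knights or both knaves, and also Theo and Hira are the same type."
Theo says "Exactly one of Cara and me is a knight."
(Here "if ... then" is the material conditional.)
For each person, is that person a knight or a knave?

Vance is a knight, Hira is a knave, Zephyr is a knave, Cara is a knave, Faye is a knight, Willa is a knave, Enzo is a knave, and Theo is a knight.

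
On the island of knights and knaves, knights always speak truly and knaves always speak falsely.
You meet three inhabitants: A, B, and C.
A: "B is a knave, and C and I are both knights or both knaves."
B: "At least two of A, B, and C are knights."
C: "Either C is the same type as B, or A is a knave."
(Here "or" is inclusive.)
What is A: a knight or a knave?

A is a knave.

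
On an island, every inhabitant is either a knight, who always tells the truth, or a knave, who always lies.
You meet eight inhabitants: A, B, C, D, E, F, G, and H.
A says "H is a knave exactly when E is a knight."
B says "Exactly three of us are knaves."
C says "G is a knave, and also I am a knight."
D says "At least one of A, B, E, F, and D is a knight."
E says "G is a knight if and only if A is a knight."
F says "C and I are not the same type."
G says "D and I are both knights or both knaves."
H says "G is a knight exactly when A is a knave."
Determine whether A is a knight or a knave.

A is a knight.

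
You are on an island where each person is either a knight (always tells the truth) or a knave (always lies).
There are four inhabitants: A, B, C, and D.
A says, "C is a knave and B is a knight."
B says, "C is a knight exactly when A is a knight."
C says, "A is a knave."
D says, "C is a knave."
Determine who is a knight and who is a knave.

A is a knave; "C is a knave and B is a knight" is false, as required.
Since B is a knave, "C is a knight exactly when A is a knight" needs to be false, which holds.
As a knight, C's statement "A is a knave" should be True; it is.
Since D is a knave, "C is a knave" needs to be false, which holds.

Knights: C. Knaves: A, B, and D.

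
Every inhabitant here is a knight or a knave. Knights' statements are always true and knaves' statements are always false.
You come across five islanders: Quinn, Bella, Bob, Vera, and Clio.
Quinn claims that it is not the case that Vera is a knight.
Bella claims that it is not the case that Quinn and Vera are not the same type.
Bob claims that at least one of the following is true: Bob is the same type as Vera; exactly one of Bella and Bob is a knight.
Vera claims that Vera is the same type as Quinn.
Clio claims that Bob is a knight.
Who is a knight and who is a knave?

Quinn is a knight, so "it is not the case that Vera is a knight" must be True — and it is.
Since Bella is a knave, "it is not the case that Quinn and Vera are not the same type" needs to be false, which holds.
Bob (knight): "at least one of the following is true: Bob is the same type as Vera; exactly one of Bella and Bob is a knight" — True. ✓
As a knave, Vera's statement "Vera is the same type as Quinn" should be false; it is.
As a knight, Clio's statement "Bob is a knight" should be True; it is.

Quinn is a knight, Bella is a knave, Bob is a knight, Vera is a knave, and Clio is a knight.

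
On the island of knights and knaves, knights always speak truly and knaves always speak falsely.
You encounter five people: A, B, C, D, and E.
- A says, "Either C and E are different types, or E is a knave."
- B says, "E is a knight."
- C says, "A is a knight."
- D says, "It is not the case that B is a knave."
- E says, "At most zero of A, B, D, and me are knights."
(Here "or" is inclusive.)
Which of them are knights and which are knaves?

Knights: A and C. Knaves: B, D, and E.

As a knight, A's statement "either C and E are different types, or E is a knave" should be True; it is.
Since B is a knave, "E is a knight" needs to be False, which holds.
Since C is a knight, "A is a knight" needs to be True, which holds.
D (knave): "it is not the case that B is a knave" — False. ✓
E is a knave, and the claim "at most zero of A, B, D, and me are knights" is indeed False.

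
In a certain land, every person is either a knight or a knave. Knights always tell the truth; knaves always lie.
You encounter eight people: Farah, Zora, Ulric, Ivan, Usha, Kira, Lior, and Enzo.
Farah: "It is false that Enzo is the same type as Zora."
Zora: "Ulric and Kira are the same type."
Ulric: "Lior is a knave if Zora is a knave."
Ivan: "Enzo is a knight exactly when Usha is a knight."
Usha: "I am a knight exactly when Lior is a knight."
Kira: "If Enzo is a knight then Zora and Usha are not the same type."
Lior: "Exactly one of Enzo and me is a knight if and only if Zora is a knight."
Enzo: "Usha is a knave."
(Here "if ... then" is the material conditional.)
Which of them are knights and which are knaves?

Farah is a knight; "it is false that Enzo is the same type as Zora" is True, as required.
Zora is a knight; "Ulric and Kira are the same type" is True, as required.
As a knight, Ulric's statement "Lior is a knave if Zora is a knave" should be True; it is.
Ivan is a knave, and the claim "Enzo is a knight exactly when Usha is a knight" is indeed false.
Usha is a knight, and the claim "I am a knight exactly when Lior is a knight" is indeed True.
Kira is a knight, and the claim "if Enzo is a knight then Zora and Usha are not the same type" is indeed True.
Lior is a knight, and the claim "exactly one of Enzo and me is a knight if and only if Zora is a knight" is indeed True.
As a knave, Enzo's statement "Usha is a knave" should be false; it is.

Knights: Farah, Zora, Ulric, Usha, Kira, and Lior. Knaves: Ivan and Enzo.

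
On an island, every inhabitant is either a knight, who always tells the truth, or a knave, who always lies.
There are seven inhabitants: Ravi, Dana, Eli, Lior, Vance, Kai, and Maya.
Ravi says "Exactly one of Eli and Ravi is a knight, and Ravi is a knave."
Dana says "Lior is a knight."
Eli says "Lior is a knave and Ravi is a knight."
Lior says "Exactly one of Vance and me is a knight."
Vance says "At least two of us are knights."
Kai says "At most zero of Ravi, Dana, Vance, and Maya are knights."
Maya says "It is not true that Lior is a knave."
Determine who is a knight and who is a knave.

Ravi is a knave, Dana is a knave, Eli is a knave, Lior is a knave, Vance is a knave, Kai is a knight, and Maya is a knave.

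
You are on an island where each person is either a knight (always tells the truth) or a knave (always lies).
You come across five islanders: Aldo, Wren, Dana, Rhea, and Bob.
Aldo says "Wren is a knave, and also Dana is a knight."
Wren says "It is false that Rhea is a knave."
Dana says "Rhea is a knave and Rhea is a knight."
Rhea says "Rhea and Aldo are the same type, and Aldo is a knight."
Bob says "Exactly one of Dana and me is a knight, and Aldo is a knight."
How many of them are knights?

0

The unique consistent assignment is Aldo=knave, Wren=knave, Dana=knave, Rhea=knave, Bob=knave.
That has 0 knights.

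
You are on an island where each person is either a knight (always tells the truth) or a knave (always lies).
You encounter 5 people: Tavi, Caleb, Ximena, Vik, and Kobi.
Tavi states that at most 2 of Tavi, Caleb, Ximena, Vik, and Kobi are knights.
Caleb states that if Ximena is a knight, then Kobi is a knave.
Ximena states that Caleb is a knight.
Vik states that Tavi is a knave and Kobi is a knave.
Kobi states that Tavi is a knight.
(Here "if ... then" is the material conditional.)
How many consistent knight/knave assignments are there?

1

Consistent assignments:
  Tavi=knave, Caleb=knight, Ximena=knight, Vik=knight, Kobi=knave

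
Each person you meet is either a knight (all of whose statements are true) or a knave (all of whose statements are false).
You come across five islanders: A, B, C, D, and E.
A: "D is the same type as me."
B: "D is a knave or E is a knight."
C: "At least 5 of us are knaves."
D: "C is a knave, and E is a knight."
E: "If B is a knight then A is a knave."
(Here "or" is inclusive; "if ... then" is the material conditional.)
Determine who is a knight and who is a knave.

Knights: B, D, and E. Knaves: A and C.

A is a knave, so "D is the same type as me" must be false — and it is.
B is a knight; "D is a knave or E is a knight" is True, as required.
C is a knave; "at least 5 of us are knaves" is false, as required.
D (knight): "C is a knave, and E is a knight" — True. ✓
E is a knight, so "if B is a knight then A is a knave" must be True — and it is.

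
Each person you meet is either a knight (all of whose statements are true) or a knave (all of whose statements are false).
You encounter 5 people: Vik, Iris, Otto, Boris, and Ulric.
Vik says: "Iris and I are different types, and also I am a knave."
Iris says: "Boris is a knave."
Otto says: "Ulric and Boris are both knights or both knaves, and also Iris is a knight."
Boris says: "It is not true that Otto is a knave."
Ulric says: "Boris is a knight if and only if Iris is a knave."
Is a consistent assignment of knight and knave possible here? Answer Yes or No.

No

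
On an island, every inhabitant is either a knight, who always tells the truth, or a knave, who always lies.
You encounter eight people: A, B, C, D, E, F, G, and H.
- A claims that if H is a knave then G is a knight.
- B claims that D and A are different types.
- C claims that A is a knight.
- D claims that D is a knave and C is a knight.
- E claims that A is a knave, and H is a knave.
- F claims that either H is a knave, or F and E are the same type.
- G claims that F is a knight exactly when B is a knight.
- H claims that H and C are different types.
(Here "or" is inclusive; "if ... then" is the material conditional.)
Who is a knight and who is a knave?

As a knave, A's statement "if H is a knave then G is a knight" should be False; it is.
B is a knave, and the claim "D and A are different types" is indeed False.
Since C is a knave, "A is a knight" needs to be False, which holds.
D is a knave; "D is a knave and C is a knight" is False, as required.
E is a knight, and the claim "A is a knave, and H is a knave" is indeed True.
As a knight, F's statement "either H is a knave, or F and E are the same type" should be True; it is.
G is a knave, and the claim "F is a knight exactly when B is a knight" is indeed False.
H is a knave, and the claim "H and C are different types" is indeed False.

A is a knave, B is a knave, C is a knave, D is a knave, E is a knight, F is a knight, G is a knave, and H is a knave.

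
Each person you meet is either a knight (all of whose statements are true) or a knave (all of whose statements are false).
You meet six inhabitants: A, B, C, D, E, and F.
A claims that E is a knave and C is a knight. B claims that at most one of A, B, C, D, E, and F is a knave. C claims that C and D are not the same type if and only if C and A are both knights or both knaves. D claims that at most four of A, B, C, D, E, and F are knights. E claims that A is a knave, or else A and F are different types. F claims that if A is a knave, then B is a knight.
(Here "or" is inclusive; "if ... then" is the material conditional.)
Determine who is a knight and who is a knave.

A is a knave, B is a knave, C is a knight, D is a knight, E is a knight, and F is a knave.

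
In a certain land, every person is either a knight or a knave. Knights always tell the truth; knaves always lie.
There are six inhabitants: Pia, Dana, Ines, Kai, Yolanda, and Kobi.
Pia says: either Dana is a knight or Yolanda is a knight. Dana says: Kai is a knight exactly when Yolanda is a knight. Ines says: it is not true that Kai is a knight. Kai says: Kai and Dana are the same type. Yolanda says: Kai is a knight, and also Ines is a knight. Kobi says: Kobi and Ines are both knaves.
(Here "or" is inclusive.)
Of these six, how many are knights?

3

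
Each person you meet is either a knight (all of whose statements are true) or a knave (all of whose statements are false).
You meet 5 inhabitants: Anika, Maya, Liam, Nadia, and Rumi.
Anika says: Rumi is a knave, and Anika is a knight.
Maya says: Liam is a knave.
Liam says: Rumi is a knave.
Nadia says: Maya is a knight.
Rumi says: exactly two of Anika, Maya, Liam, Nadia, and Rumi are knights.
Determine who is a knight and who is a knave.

Anika is a knave, so "Rumi is a knave, and Anika is a knight" must be False — and it is.
Maya is a knave, and the claim "Liam is a knave" is indeed False.
Since Liam is a knight, "Rumi is a knave" needs to be true, which holds.
As a knave, Nadia's statement "Maya is a knight" should be False; it is.
Rumi (knave): "exactly two of Anika, Maya, Liam, Nadia, and Rumi are knights" — False. ✓

Anika is a knave, Maya is a knave, Liam is a knight, Nadia is a knave, and Rumi is a knave.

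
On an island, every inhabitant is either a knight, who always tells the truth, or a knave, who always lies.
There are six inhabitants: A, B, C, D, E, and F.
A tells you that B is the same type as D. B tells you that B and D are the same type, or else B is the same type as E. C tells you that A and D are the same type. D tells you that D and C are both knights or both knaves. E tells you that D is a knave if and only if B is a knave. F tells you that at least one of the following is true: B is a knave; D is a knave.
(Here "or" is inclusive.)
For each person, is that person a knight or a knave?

Knights: A, B, C, D, and E. Knaves: F.

A is a knight, and the claim "B is the same type as D" is indeed true.
B is a knight; "B and D are the same type, or else B is the same type as E" is true, as required.
C is a knight, so "A and D are the same type" must be true — and it is.
D is a knight, so "D and C are both knights or both knaves" must be true — and it is.
E is a knight, so "D is a knave if and only if B is a knave" must be true — and it is.
F is a knave, and the claim "at least one of the following is true: B is a knave; D is a knave" is indeed false.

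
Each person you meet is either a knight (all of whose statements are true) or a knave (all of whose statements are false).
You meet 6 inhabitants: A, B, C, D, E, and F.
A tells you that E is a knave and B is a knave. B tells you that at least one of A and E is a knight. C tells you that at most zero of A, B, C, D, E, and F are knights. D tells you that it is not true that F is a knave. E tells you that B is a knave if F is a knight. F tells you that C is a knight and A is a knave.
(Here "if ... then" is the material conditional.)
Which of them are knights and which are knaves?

A is a knave, B is a knight, C is a knave, D is a knave, E is a knight, and F is a knave.

A is a knave, so "E is a knave and B is a knave" must be false — and it is.
As a knight, B's statement "at least one of A and E is a knight" should be True; it is.
C is a knave, and the claim "at most zero of A, B, C, D, E, and F are knights" is indeed false.
D is a knave, so "it is not true that F is a knave" must be false — and it is.
E is a knight, so "B is a knave if F is a knight" must be True — and it is.
F (knave): "C is a knight and A is a knave" — false. ✓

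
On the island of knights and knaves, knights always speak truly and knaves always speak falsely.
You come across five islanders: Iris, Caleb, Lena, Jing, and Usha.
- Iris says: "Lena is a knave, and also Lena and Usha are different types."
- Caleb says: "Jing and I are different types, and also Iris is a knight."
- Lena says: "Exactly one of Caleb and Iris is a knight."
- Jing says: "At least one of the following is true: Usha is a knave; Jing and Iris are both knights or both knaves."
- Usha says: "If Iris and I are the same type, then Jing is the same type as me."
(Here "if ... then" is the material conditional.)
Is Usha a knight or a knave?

Usha is a knave.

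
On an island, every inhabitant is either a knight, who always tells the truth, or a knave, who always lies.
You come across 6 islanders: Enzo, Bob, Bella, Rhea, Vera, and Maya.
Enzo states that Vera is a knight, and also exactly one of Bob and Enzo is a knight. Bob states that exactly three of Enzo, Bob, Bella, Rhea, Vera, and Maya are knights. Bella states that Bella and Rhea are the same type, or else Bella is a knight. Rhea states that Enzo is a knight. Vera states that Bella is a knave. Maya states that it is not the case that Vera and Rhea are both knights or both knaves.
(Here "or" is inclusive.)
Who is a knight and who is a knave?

Enzo is a knave, Bob is a knave, Bella is a knight, Rhea is a knave, Vera is a knave, and Maya is a knave.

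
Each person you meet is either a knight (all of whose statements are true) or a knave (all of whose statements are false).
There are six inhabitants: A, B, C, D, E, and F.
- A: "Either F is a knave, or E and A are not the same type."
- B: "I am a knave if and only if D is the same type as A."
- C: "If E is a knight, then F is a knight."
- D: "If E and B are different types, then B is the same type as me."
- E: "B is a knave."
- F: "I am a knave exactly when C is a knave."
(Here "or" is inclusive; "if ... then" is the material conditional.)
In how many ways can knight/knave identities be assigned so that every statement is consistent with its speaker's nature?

Consistent assignments:
  A=knight, B=knight, C=knight, D=knave, E=knave, F=knight
  A=knight, B=knight, C=knight, D=knave, E=knave, F=knave
  A=knave, B=knight, C=knight, D=knight, E=knave, F=knight

3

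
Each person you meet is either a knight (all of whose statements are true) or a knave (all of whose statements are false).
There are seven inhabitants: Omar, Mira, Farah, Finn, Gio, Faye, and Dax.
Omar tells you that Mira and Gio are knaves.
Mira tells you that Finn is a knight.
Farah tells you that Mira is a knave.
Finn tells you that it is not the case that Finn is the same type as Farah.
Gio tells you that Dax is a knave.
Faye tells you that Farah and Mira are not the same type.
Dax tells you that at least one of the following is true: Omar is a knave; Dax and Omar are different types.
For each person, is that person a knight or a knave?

Omar is a knave; "Mira and Gio are knaves" is false, as required.
Mira is a knight; "Finn is a knight" is True, as required.
As a knave, Farah's statement "Mira is a knave" should be false; it is.
Finn (knight): "it is not the case that Finn is the same type as Farah" — True. ✓
Gio (knave): "Dax is a knave" — false. ✓
Since Faye is a knight, "Farah and Mira are not the same type" needs to be True, which holds.
As a knight, Dax's statement "at least one of the following is true: Omar is a knave; Dax and Omar are different types" should be True; it is.

Omar is a knave, Mira is a knight, Farah is a knave, Finn is a knight, Gio is a knave, Faye is a knight, and Dax is a knight.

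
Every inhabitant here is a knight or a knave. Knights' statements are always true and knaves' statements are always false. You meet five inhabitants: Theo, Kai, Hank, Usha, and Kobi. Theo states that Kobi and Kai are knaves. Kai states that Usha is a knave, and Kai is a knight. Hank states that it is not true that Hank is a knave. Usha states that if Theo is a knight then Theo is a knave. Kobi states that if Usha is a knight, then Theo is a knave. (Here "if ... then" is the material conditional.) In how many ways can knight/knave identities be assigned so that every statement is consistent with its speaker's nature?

2

Consistent assignments:
  Theo=knave, Kai=knave, Hank=knight, Usha=knight, Kobi=knight
  Theo=knave, Kai=knave, Hank=knave, Usha=knight, Kobi=knight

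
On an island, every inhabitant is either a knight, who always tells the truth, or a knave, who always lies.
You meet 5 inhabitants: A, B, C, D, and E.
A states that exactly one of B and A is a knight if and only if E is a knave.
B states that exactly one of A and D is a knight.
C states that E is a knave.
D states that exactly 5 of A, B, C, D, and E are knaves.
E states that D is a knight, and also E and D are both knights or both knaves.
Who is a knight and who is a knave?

A (knave): "exactly one of B and A is a knight if and only if E is a knave" — False. ✓
Since B is a knave, "exactly one of A and D is a knight" needs to be False, which holds.
C is a knight, and the claim "E is a knave" is indeed true.
D (knave): "exactly 5 of A, B, C, D, and E are knaves" — False. ✓
E (knave): "D is a knight, and also E and D are both knights or both knaves" — False. ✓

A is a knave, B is a knave, C is a knight, D is a knave, and E is a knave.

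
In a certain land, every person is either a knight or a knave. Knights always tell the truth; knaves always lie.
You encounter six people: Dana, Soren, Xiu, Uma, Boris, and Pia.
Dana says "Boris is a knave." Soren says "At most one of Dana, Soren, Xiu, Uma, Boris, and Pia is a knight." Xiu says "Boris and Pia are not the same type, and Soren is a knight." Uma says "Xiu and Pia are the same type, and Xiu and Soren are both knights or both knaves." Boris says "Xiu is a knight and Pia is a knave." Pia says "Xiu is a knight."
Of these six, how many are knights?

2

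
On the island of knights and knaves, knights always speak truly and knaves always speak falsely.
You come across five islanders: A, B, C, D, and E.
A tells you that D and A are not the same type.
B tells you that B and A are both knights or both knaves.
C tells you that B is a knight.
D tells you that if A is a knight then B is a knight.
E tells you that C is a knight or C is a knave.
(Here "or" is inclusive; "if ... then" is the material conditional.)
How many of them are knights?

2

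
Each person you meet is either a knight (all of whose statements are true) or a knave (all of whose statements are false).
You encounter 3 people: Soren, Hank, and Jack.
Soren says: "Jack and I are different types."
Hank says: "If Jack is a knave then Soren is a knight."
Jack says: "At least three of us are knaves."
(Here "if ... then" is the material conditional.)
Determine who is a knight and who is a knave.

Suppose Soren is a knave. Then Soren's statement "Jack and I are different types" would have to be false. Checking the 4 ways to assign the others, none is consistent with every speaker.
(For instance, with Hank=knight, Jack=knave, Hank's claim "if Jack is a knave then Soren is a knight" comes out false where it would need to be true.)
So Soren must be a knight, making "Jack and I are different types" true. Taking Soren=knight, Hank=knight, Jack=knave, each remaining statement checks out:
  Hank (knight): "if Jack is a knave then Soren is a knight" — true. ✓
  Jack (knave): "at least three of us are knaves" — false. ✓
This is the unique consistent assignment.

Soren is a knight, Hank is a knight, and Jack is a knave.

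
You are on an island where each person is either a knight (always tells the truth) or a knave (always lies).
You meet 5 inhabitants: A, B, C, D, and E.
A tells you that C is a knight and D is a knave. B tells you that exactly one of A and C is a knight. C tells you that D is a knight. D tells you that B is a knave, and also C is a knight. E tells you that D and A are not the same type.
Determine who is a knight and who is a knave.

A is a knave, so "C is a knight and D is a knave" must be false — and it is.
B is a knave; "exactly one of A and C is a knight" is false, as required.
C is a knave, so "D is a knight" must be false — and it is.
D is a knave, so "B is a knave, and also C is a knight" must be false — and it is.
As a knave, E's statement "D and A are not the same type" should be false; it is.

A is a knave, B is a knave, C is a knave, D is a knave, and E is a knave.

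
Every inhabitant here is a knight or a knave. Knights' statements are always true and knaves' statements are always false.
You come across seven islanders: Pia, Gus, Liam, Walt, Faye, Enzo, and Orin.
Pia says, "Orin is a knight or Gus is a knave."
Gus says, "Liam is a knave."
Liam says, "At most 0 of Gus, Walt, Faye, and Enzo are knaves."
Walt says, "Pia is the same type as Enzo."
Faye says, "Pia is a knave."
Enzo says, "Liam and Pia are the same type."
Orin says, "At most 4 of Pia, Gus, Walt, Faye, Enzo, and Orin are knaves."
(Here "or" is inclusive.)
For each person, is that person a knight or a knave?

Pia is a knight, Gus is a knight, Liam is a knave, Walt is a knave, Faye is a knave, Enzo is a knave, and Orin is a knight.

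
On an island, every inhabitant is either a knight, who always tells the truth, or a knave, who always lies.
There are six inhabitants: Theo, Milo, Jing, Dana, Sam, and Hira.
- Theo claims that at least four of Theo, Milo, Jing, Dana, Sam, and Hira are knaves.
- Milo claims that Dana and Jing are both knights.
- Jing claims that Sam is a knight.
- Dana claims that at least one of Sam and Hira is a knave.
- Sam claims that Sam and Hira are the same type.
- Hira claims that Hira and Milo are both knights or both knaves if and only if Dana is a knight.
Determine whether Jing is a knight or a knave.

Jing is a knight.

Consistent assignments: {Theo=knave, Milo=knave, Jing=knight, Dana=knave, Sam=knight, Hira=knight}
In every consistent assignment, Jing is a knight.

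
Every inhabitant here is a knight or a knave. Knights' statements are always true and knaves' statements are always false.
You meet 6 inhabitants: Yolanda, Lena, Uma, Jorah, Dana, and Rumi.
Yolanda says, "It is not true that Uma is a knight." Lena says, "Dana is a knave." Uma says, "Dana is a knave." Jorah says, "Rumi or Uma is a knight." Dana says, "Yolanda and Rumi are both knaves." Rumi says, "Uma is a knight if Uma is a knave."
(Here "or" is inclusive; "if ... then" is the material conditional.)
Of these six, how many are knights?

4

The unique consistent assignment is Yolanda=knave, Lena=knight, Uma=knight, Jorah=knight, Dana=knave, Rumi=knight.
That has 4 knights.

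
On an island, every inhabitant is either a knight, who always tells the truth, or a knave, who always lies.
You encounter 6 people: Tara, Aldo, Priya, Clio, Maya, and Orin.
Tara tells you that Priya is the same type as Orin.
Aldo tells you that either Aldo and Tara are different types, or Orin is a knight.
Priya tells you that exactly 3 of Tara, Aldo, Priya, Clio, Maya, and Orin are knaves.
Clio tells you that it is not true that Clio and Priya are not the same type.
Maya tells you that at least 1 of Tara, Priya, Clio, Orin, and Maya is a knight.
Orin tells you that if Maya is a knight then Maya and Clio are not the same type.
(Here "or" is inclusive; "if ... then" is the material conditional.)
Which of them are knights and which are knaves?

Knights: Priya, Clio, and Maya. Knaves: Tara, Aldo, and Orin.

Tara is a knave, so "Priya is the same type as Orin" must be false — and it is.
Aldo (knave): "either Aldo and Tara are different types, or Orin is a knight" — false. ✓
Priya (knight): "exactly 3 of Tara, Aldo, Priya, Clio, Maya, and Orin are knaves" — True. ✓
Clio is a knight, and the claim "it is not true that Clio and Priya are not the same type" is indeed True.
Maya (knight): "at least 1 of Tara, Priya, Clio, Orin, and Maya is a knight" — True. ✓
Orin is a knave, and the claim "if Maya is a knight then Maya and Clio are not the same type" is indeed false.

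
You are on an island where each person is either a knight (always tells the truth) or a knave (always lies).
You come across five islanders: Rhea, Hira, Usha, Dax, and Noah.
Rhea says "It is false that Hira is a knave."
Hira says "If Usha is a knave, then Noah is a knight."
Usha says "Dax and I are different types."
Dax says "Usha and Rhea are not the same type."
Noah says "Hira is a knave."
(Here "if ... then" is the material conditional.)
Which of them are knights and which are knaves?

Rhea is a knight, Hira is a knight, Usha is a knight, Dax is a knave, and Noah is a knave.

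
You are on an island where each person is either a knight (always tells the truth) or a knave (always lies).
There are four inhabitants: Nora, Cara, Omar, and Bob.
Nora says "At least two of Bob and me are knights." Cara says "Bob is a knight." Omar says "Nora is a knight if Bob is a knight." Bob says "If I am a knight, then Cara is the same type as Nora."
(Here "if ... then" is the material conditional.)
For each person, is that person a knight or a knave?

Nora is a knight, Cara is a knight, Omar is a knight, and Bob is a knight.

As a knight, Nora's statement "at least two of Bob and me are knights" should be True; it is.
Cara (knight): "Bob is a knight" — True. ✓
Omar is a knight, so "Nora is a knight if Bob is a knight" must be True — and it is.
Bob is a knight; "if I am a knight, then Cara is the same type as Nora" is True, as required.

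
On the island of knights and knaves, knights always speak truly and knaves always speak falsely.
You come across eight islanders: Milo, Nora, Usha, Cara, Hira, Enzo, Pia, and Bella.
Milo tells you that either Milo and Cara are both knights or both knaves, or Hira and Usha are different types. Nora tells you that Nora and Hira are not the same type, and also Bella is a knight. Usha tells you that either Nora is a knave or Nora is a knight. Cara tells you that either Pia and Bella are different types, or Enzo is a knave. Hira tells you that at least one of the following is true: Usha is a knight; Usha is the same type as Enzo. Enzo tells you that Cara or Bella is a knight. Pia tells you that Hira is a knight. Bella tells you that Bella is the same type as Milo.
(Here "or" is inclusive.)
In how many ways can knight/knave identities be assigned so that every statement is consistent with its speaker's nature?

Consistent assignments:
  Milo=knight, Nora=knave, Usha=knight, Cara=knight, Hira=knight, Enzo=knight, Pia=knight, Bella=knave

1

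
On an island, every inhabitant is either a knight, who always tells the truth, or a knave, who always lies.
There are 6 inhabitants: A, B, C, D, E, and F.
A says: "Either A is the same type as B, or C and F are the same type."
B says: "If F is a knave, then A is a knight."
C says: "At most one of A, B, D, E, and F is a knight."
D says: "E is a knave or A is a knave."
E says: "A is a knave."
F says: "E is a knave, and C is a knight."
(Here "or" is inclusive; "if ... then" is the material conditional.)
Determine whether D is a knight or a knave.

D is a knight.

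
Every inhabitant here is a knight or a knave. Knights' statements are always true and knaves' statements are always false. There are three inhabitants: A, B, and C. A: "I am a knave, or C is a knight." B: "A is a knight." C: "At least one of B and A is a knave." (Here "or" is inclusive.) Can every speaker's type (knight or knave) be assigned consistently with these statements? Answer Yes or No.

No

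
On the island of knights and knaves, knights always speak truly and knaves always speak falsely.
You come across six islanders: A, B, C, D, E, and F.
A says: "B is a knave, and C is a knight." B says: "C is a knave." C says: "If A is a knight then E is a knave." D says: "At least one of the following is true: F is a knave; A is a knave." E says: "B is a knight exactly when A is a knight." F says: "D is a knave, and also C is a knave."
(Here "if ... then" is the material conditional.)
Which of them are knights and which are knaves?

Knights: A, C, and D. Knaves: B, E, and F.

A is a knight, so "B is a knave, and C is a knight" must be True — and it is.
Since B is a knave, "C is a knave" needs to be false, which holds.
C is a knight, so "if A is a knight then E is a knave" must be True — and it is.
D (knight): "at least one of the following is true: F is a knave; A is a knave" — True. ✓
Since E is a knave, "B is a knight exactly when A is a knight" needs to be false, which holds.
F (knave): "D is a knave, and also C is a knave" — false. ✓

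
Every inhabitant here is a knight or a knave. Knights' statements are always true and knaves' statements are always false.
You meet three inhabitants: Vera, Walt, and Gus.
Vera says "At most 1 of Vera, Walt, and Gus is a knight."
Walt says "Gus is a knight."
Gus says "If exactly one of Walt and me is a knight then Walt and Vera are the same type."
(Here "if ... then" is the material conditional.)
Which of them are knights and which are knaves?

Vera is a knave, Walt is a knight, and Gus is a knight.

Suppose Vera is a knight. Then Vera's statement "at most 1 of Vera, Walt, and Gus is a knight" would have to be true. Checking the 4 ways to assign the others, none is consistent with every speaker.
(For instance, with Walt=knight, Gus=knight, Vera's claim "at most 1 of Vera, Walt, and Gus is a knight" comes out false where it would need to be true.)
So Vera must be a knave, making "at most 1 of Vera, Walt, and Gus is a knight" false. Taking Vera=knave, Walt=knight, Gus=knight, each remaining statement checks out:
  Walt (knight): "Gus is a knight" — true. ✓
  Gus (knight): "if exactly one of Walt and me is a knight then Walt and Vera are the same type" — true. ✓
This is the unique consistent assignment.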